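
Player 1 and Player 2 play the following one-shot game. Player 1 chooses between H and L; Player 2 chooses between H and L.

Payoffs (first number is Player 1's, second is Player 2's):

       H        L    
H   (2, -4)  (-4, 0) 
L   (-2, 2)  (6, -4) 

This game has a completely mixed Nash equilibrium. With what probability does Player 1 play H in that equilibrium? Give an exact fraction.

Let r be the probability that Player 1 plays H. In a completely mixed equilibrium, Player 2 must be indifferent between H and L.
Player 2's expected payoff from H is −4r + 2(1−r); from L it is −4(1−r).
Setting these equal: −6r + 2 = 4r − 4, so r = 3/5.

3/5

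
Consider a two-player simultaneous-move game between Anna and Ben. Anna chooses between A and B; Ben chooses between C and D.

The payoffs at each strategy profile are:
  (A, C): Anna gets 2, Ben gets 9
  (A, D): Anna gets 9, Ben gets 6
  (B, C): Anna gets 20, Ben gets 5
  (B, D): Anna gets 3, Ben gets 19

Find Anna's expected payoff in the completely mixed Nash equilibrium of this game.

29/4

First find y, the probability Ben plays C, from Anna's indifference between A and B: 2y + 9(1−y) = 20y + 3(1−y), giving y = 1/4.
Since Anna is indifferent in equilibrium, Anna's expected payoff equals the payoff from either row against (1/4, 3/4). Using A: 2(1/4) + 9(3/4) = 29/4.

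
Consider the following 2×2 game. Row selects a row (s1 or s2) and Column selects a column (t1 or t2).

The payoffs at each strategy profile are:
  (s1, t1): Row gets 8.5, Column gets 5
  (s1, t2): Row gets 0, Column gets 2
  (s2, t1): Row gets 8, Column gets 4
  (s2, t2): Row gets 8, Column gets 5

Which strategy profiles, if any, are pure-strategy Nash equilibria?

(s1, t1): Row gets 8.5 ≥ 8 from s2, and Column gets 5 ≥ 2 from t2 — Nash equilibrium.
(s1, t2): Row prefers s2 (8 > 0); Column prefers t1 (5 > 2) — not an equilibrium.
(s2, t1): Row prefers s1 (8.5 > 8); Column prefers t2 (5 > 4) — not an equilibrium.
(s2, t2): Row gets 8 ≥ 0 from s1, and Column gets 5 ≥ 4 from t1 — Nash equilibrium.

(s1, t1) and (s2, t2)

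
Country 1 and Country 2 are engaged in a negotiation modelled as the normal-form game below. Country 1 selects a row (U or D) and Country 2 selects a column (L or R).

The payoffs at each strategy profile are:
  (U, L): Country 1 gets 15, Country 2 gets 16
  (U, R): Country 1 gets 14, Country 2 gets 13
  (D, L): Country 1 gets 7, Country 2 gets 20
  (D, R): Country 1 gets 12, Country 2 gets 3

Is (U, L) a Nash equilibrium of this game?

Yes

At (U, L), Country 1 earns 15; switching to D would give 7, so Country 1 has no profitable deviation.
Country 2 earns 16; switching to R would give 13, so Country 2 has no profitable deviation.
Neither player can gain by a unilateral deviation, so this profile is a Nash equilibrium.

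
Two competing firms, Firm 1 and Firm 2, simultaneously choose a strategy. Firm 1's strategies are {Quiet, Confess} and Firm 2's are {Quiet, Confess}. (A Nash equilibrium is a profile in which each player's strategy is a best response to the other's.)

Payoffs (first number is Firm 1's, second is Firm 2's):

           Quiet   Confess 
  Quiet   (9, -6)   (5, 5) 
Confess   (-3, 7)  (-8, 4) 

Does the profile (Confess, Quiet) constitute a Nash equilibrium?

No

At (Confess, Quiet), Firm 1 earns -3; switching to Quiet would give 9, so Firm 1 would deviate.
Firm 2 earns 7; switching to Confess would give 4, so Firm 2 has no profitable deviation.
Since at least one player can profitably deviate, this is not a Nash equilibrium.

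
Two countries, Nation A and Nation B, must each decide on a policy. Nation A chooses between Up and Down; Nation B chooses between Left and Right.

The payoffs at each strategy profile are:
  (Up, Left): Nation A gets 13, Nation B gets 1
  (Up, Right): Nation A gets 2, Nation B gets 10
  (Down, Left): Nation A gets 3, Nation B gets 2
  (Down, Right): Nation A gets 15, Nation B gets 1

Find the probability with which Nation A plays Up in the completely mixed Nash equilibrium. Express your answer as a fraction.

1/10

Let x be the probability that Nation A plays Up. In a completely mixed equilibrium, Nation B must be indifferent between Left and Right.
Nation B's expected payoff from Left is x + 2(1−x); from Right it is 10x + (1−x).
Setting these equal: −x + 2 = 9x + 1, so x = 1/10.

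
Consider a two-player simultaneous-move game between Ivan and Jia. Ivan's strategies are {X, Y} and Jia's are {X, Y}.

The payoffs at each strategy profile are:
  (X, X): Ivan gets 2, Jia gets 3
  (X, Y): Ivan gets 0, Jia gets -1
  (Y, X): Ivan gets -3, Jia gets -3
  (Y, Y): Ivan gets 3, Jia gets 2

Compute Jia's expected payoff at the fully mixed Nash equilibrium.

1/3

First find p, the probability Ivan plays X, from Jia's indifference between X and Y: 3p − 3(1−p) = −p + 2(1−p), giving p = 5/9.
Since Jia is indifferent in equilibrium, Jia's expected payoff equals the payoff from either column against (5/9, 4/9). Using X: 3(5/9) − 3(4/9) = 1/3.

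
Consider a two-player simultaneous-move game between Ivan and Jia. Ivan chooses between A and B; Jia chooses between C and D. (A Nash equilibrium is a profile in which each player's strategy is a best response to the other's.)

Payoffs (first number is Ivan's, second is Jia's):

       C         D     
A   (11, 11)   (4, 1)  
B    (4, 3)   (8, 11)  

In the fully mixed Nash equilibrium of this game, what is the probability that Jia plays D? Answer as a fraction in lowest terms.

Let y be the probability that Jia plays C. In a completely mixed equilibrium, Ivan must be indifferent between A and B.
Ivan's expected payoff from A is 11y + 4(1−y); from B it is 4y + 8(1−y).
Setting these equal: 7y + 4 = −4y + 8, so y = 4/11.
Therefore Jia plays D with probability 1 − 4/11 = 7/11.

7/11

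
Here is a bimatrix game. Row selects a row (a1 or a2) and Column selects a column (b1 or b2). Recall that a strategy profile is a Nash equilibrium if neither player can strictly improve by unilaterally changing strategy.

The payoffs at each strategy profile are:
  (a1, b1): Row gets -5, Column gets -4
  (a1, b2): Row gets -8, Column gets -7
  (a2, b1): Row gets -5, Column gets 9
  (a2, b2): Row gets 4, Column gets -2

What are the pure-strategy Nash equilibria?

(a1, b1): Row gets -5 ≥ -5 from a2, and Column gets -4 ≥ -7 from b2 — Nash equilibrium.
(a1, b2): Row prefers a2 (4 > -8); Column prefers b1 (-4 > -7) — not an equilibrium.
(a2, b1): Row gets -5 ≥ -5 from a1, and Column gets 9 ≥ -2 from b2 — Nash equilibrium.
(a2, b2): Column prefers b1 (9 > -2) — not an equilibrium.

(a1, b1) and (a2, b1)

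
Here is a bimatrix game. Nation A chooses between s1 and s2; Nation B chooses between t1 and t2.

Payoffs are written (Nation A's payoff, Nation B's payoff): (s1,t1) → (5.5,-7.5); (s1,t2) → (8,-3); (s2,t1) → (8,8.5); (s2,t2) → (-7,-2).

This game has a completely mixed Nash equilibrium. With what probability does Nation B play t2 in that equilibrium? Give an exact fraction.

Let c be the probability that Nation B plays t1. In a completely mixed equilibrium, Nation A must be indifferent between s1 and s2.
Nation A's expected payoff from s1 is 5.5c + 8(1−c); from s2 it is 8c − 7(1−c).
Setting these equal: −2.5c + 8 = 15c − 7, so c = 6/7.
Therefore Nation B plays t2 with probability 1 − 6/7 = 1/7.

1/7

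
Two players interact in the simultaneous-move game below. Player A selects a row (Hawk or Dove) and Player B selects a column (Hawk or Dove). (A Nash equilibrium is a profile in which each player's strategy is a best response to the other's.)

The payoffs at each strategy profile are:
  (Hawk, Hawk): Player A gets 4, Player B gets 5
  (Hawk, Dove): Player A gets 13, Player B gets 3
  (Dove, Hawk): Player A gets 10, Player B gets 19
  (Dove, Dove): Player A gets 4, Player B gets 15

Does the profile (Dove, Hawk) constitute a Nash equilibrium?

Yes

At (Dove, Hawk), Player A earns 10; switching to Hawk would give 4, so Player A has no profitable deviation.
Player B earns 19; switching to Dove would give 15, so Player B has no profitable deviation.
Neither player can gain by a unilateral deviation, so this profile is a Nash equilibrium.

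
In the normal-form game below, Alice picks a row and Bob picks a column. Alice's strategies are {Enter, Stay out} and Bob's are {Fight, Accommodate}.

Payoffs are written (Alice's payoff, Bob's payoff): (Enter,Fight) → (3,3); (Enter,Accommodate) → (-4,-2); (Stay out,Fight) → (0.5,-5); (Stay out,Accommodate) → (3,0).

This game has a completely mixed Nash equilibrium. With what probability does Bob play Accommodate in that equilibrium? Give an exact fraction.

Let q be the probability that Bob plays Fight. In a completely mixed equilibrium, Alice must be indifferent between Enter and Stay out.
Alice's expected payoff from Enter is 3q − 4(1−q); from Stay out it is 0.5q + 3(1−q).
Setting these equal: 7q − 4 = −2.5q + 3, so q = 14/19.
Therefore Bob plays Accommodate with probability 1 − 14/19 = 5/19.

5/19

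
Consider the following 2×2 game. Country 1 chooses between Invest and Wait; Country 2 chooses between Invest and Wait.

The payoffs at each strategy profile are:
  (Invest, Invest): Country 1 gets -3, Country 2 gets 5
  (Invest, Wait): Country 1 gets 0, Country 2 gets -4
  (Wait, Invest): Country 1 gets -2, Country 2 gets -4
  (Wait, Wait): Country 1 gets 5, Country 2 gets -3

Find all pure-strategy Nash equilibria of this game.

(Wait, Wait)

(Invest, Invest): Country 1 prefers Wait (-2 > -3) — not an equilibrium.
(Invest, Wait): Country 1 prefers Wait (5 > 0); Country 2 prefers Invest (5 > -4) — not an equilibrium.
(Wait, Invest): Country 2 prefers Wait (-3 > -4) — not an equilibrium.
(Wait, Wait): Country 1 gets 5 ≥ 0 from Invest, and Country 2 gets -3 ≥ -4 from Invest — Nash equilibrium.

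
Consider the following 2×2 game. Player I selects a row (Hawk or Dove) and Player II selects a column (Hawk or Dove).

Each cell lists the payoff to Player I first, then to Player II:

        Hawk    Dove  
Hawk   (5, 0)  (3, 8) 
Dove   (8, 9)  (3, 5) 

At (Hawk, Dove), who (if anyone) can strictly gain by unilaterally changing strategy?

Neither

Player I at (Hawk, Dove) earns 3; deviating to Dove yields 3 — not better.
Player II earns 8; deviating to Hawk yields 0 — not better.
Neither player can strictly improve; the profile is a Nash equilibrium.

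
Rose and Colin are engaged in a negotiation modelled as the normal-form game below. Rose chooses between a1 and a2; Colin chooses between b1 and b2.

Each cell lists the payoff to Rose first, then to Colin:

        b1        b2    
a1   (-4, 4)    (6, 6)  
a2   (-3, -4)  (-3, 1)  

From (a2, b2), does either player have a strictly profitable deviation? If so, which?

Rose at (a2, b2) earns -3; deviating to a1 yields 6 — a strict improvement.
Colin earns 1; deviating to b1 yields -4 — not better.
Only Rose has a strictly profitable deviation.

Rose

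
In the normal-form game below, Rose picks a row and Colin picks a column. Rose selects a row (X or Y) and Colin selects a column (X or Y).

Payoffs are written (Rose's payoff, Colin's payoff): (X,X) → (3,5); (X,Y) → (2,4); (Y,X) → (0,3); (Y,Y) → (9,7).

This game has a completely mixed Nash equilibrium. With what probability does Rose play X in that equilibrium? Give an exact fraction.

Let x be the probability that Rose plays X. In a completely mixed equilibrium, Colin must be indifferent between X and Y.
Colin's expected payoff from X is 5x + 3(1−x); from Y it is 4x + 7(1−x).
Setting these equal: 2x + 3 = −3x + 7, so x = 4/5.

4/5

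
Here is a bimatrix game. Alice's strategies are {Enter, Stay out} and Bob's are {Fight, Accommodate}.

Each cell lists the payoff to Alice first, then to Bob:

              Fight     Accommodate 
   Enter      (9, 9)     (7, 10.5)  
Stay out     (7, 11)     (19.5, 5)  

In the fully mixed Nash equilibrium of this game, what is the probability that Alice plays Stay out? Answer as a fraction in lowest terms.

1/5

Let x be the probability that Alice plays Enter. In a completely mixed equilibrium, Bob must be indifferent between Fight and Accommodate.
Bob's expected payoff from Fight is 9x + 11(1−x); from Accommodate it is 10.5x + 5(1−x).
Setting these equal: −2x + 11 = 5.5x + 5, so x = 4/5.
Therefore Alice plays Stay out with probability 1 − 4/5 = 1/5.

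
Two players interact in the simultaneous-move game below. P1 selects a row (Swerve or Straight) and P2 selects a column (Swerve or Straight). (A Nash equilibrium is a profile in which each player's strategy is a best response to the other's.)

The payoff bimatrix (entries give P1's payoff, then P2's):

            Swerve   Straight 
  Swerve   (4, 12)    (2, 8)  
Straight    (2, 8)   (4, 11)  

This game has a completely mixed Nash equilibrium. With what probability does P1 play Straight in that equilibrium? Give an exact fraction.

4/7

Let r be the probability that P1 plays Swerve. In a completely mixed equilibrium, P2 must be indifferent between Swerve and Straight.
P2's expected payoff from Swerve is 12r + 8(1−r); from Straight it is 8r + 11(1−r).
Setting these equal: 4r + 8 = −3r + 11, so r = 3/7.
Therefore P1 plays Straight with probability 1 − 3/7 = 4/7.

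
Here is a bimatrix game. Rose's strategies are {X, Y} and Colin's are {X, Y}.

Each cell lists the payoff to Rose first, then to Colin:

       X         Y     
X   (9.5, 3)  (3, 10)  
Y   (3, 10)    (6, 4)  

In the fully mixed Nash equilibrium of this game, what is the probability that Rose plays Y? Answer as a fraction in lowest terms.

Let r be the probability that Rose plays X. In a completely mixed equilibrium, Colin must be indifferent between X and Y.
Colin's expected payoff from X is 3r + 10(1−r); from Y it is 10r + 4(1−r).
Setting these equal: −7r + 10 = 6r + 4, so r = 6/13.
Therefore Rose plays Y with probability 1 − 6/13 = 7/13.

7/13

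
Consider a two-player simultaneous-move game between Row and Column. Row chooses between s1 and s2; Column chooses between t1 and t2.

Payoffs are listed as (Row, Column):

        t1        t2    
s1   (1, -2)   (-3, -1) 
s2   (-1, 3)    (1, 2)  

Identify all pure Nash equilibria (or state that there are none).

none

(s1, t1): Column prefers t2 (-1 > -2) — not an equilibrium.
(s1, t2): Row prefers s2 (1 > -3) — not an equilibrium.
(s2, t1): Row prefers s1 (1 > -1) — not an equilibrium.
(s2, t2): Column prefers t1 (3 > 2) — not an equilibrium.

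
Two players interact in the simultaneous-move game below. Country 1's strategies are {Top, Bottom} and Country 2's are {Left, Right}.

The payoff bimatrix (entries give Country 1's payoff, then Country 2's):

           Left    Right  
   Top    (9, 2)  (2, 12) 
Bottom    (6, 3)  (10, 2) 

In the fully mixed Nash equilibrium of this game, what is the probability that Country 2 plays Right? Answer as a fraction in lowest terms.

3/11

Let c be the probability that Country 2 plays Left. In a completely mixed equilibrium, Country 1 must be indifferent between Top and Bottom.
Country 1's expected payoff from Top is 9c + 2(1−c); from Bottom it is 6c + 10(1−c).
Setting these equal: 7c + 2 = −4c + 10, so c = 8/11.
Therefore Country 2 plays Right with probability 1 − 8/11 = 3/11.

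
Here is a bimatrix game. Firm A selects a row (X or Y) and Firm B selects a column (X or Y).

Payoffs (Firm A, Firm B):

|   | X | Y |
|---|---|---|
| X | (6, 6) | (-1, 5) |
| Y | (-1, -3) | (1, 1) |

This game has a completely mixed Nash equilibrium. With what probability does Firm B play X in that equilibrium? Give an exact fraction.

2/9

Let y be the probability that Firm B plays X. In a completely mixed equilibrium, Firm A must be indifferent between X and Y.
Firm A's expected payoff from X is 6y − (1−y); from Y it is −y + (1−y).
Setting these equal: 7y − 1 = −2y + 1, so y = 2/9.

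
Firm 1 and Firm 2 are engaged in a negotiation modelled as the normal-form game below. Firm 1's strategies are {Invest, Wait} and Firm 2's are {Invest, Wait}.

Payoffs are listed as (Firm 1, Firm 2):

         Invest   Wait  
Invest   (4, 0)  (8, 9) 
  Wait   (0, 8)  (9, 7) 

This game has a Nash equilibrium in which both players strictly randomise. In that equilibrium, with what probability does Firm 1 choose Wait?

Let p be the probability that Firm 1 plays Invest. In a completely mixed equilibrium, Firm 2 must be indifferent between Invest and Wait.
Firm 2's expected payoff from Invest is 8(1−p); from Wait it is 9p + 7(1−p).
Setting these equal: −8p + 8 = 2p + 7, so p = 1/10.
Therefore Firm 1 plays Wait with probability 1 − 1/10 = 9/10.

9/10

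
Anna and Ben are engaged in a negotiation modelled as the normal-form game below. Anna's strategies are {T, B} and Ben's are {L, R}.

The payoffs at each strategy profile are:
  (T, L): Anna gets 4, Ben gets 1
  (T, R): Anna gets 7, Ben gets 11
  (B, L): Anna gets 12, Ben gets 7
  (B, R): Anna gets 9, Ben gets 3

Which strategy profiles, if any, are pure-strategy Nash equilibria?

(T, L): Anna prefers B (12 > 4); Ben prefers R (11 > 1) — not an equilibrium.
(T, R): Anna prefers B (9 > 7) — not an equilibrium.
(B, L): Anna gets 12 ≥ 4 from T, and Ben gets 7 ≥ 3 from R — Nash equilibrium.
(B, R): Ben prefers L (7 > 3) — not an equilibrium.

(B, L)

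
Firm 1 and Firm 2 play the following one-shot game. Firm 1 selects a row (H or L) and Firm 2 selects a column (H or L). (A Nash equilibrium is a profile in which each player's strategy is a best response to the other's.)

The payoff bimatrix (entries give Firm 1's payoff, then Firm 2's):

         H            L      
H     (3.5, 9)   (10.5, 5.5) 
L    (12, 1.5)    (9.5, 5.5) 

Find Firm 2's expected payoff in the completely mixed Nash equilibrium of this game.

11/2

First find p, the probability Firm 1 plays H, from Firm 2's indifference between H and L: 9p + 1.5(1−p) = 5.5p + 5.5(1−p), giving p = 8/15.
Since Firm 2 is indifferent in equilibrium, Firm 2's expected payoff equals the payoff from either column against (8/15, 7/15). Using H: 9(8/15) + 1.5(7/15) = 11/2.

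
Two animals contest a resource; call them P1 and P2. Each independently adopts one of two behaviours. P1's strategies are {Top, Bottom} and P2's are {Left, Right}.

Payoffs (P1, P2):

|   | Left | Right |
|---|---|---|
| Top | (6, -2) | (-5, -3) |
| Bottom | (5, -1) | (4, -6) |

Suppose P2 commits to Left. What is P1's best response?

Against Left, P1 earns 6 from Top and 5 from Bottom.
So Top is the best response.

Top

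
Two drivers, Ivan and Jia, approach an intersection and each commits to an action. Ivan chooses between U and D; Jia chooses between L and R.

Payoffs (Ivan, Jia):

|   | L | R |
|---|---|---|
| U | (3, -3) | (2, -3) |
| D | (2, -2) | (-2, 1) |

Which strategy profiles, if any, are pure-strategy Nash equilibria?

(U, L) and (U, R)

(U, L): Ivan gets 3 ≥ 2 from D, and Jia gets -3 ≥ -3 from R — Nash equilibrium.
(U, R): Ivan gets 2 ≥ -2 from D, and Jia gets -3 ≥ -3 from L — Nash equilibrium.
(D, L): Ivan prefers U (3 > 2); Jia prefers R (1 > -2) — not an equilibrium.
(D, R): Ivan prefers U (2 > -2) — not an equilibrium.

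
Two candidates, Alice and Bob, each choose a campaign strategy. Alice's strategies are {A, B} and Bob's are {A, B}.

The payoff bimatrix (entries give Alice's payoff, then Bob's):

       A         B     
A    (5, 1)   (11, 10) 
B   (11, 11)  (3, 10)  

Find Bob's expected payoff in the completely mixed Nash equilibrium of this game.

10

First find x, the probability Alice plays A, from Bob's indifference between A and B: x + 11(1−x) = 10x + 10(1−x), giving x = 1/10.
Since Bob is indifferent in equilibrium, Bob's expected payoff equals the payoff from either column against (1/10, 9/10). Using A: (1/10) + 11(9/10) = 10.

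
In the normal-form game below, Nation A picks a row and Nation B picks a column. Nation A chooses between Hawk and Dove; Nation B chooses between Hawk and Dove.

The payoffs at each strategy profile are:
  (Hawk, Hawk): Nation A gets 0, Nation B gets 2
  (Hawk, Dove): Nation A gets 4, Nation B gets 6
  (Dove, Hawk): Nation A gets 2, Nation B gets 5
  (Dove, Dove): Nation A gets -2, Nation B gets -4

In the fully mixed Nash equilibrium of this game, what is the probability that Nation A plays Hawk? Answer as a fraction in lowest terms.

9/13

Let p be the probability that Nation A plays Hawk. In a completely mixed equilibrium, Nation B must be indifferent between Hawk and Dove.
Nation B's expected payoff from Hawk is 2p + 5(1−p); from Dove it is 6p − 4(1−p).
Setting these equal: −3p + 5 = 10p − 4, so p = 9/13.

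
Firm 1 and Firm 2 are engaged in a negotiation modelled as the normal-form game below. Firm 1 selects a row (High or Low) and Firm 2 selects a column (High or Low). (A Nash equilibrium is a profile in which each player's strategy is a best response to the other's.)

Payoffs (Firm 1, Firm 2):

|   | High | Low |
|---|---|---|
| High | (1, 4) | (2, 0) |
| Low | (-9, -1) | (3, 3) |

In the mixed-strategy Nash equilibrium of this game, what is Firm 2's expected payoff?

First find x, the probability Firm 1 plays High, from Firm 2's indifference between High and Low: 4x − (1−x) = 3(1−x), giving x = 1/2.
Since Firm 2 is indifferent in equilibrium, Firm 2's expected payoff equals the payoff from either column against (1/2, 1/2). Using High: 4(1/2) − (1/2) = 3/2.

3/2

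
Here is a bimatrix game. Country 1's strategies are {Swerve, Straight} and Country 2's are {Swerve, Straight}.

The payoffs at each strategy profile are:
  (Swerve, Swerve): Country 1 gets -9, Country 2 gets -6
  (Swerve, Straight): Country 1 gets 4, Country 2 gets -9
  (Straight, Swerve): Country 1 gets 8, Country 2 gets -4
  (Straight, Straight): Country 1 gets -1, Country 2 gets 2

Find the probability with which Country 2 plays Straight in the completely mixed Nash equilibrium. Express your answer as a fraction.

Let y be the probability that Country 2 plays Swerve. In a completely mixed equilibrium, Country 1 must be indifferent between Swerve and Straight.
Country 1's expected payoff from Swerve is −9y + 4(1−y); from Straight it is 8y − (1−y).
Setting these equal: −13y + 4 = 9y − 1, so y = 5/22.
Therefore Country 2 plays Straight with probability 1 − 5/22 = 17/22.

17/22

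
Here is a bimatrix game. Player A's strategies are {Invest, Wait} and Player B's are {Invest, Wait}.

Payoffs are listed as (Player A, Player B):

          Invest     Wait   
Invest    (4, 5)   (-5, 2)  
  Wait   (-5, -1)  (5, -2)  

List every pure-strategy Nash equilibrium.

(Invest, Invest): Player A gets 4 ≥ -5 from Wait, and Player B gets 5 ≥ 2 from Wait — Nash equilibrium.
(Invest, Wait): Player A prefers Wait (5 > -5); Player B prefers Invest (5 > 2) — not an equilibrium.
(Wait, Invest): Player A prefers Invest (4 > -5) — not an equilibrium.
(Wait, Wait): Player B prefers Invest (-1 > -2) — not an equilibrium.

(Invest, Invest)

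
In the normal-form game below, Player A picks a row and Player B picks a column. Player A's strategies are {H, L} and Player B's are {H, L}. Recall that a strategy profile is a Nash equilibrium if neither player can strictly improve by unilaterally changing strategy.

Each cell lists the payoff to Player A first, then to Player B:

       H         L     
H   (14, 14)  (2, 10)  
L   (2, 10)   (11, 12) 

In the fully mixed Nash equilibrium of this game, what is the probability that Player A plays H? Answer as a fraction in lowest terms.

1/3

Let p be the probability that Player A plays H. In a completely mixed equilibrium, Player B must be indifferent between H and L.
Player B's expected payoff from H is 14p + 10(1−p); from L it is 10p + 12(1−p).
Setting these equal: 4p + 10 = −2p + 12, so p = 1/3.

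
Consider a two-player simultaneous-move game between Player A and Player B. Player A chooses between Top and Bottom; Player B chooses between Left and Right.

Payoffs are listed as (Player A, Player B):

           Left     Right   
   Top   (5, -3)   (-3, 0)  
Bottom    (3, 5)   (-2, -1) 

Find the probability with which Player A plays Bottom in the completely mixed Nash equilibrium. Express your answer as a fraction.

Let p be the probability that Player A plays Top. In a completely mixed equilibrium, Player B must be indifferent between Left and Right.
Player B's expected payoff from Left is −3p + 5(1−p); from Right it is −(1−p).
Setting these equal: −8p + 5 = p − 1, so p = 2/3.
Therefore Player A plays Bottom with probability 1 − 2/3 = 1/3.

1/3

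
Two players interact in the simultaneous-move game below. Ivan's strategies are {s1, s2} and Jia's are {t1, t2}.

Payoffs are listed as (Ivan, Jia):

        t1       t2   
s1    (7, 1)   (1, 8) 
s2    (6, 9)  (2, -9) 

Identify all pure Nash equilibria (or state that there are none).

(s1, t1): Jia prefers t2 (8 > 1) — not an equilibrium.
(s1, t2): Ivan prefers s2 (2 > 1) — not an equilibrium.
(s2, t1): Ivan prefers s1 (7 > 6) — not an equilibrium.
(s2, t2): Jia prefers t1 (9 > -9) — not an equilibrium.

none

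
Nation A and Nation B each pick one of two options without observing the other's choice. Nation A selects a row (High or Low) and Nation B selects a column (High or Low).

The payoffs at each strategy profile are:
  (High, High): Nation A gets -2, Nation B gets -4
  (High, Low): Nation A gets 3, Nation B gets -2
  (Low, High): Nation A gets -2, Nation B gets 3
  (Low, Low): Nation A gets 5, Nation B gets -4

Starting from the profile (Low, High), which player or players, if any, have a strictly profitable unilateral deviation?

Neither

Nation A at (Low, High) earns -2; deviating to High yields -2 — not better.
Nation B earns 3; deviating to Low yields -4 — not better.
Neither player can strictly improve; the profile is a Nash equilibrium.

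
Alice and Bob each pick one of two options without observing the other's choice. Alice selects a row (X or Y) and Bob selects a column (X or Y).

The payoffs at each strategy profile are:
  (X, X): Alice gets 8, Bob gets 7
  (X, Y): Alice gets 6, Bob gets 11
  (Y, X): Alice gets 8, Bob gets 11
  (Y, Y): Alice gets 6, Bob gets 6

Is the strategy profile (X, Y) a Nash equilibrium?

At (X, Y), Alice earns 6; switching to Y would give 6, so Alice has no profitable deviation.
Bob earns 11; switching to X would give 7, so Bob has no profitable deviation.
Neither player can gain by a unilateral deviation, so this profile is a Nash equilibrium.

Yes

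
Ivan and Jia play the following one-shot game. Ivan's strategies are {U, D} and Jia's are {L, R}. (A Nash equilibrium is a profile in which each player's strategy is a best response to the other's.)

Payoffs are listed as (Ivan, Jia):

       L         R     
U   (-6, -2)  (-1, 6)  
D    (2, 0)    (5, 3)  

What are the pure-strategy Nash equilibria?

(U, L): Ivan prefers D (2 > -6); Jia prefers R (6 > -2) — not an equilibrium.
(U, R): Ivan prefers D (5 > -1) — not an equilibrium.
(D, L): Jia prefers R (3 > 0) — not an equilibrium.
(D, R): Ivan gets 5 ≥ -1 from U, and Jia gets 3 ≥ 0 from L — Nash equilibrium.

(D, R)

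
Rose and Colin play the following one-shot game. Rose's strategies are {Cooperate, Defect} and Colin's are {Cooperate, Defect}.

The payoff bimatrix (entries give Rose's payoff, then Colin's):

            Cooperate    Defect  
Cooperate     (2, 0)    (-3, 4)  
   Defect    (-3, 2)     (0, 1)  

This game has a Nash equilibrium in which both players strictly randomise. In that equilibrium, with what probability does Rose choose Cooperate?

Let p be the probability that Rose plays Cooperate. In a completely mixed equilibrium, Colin must be indifferent between Cooperate and Defect.
Colin's expected payoff from Cooperate is 2(1−p); from Defect it is 4p + (1−p).
Setting these equal: −2p + 2 = 3p + 1, so p = 1/5.

1/5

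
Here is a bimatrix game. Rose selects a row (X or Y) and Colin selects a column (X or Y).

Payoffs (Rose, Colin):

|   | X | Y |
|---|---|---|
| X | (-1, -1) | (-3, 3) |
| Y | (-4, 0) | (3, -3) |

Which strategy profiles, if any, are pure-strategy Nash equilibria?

none

(X, X): Colin prefers Y (3 > -1) — not an equilibrium.
(X, Y): Rose prefers Y (3 > -3) — not an equilibrium.
(Y, X): Rose prefers X (-1 > -4) — not an equilibrium.
(Y, Y): Colin prefers X (0 > -3) — not an equilibrium.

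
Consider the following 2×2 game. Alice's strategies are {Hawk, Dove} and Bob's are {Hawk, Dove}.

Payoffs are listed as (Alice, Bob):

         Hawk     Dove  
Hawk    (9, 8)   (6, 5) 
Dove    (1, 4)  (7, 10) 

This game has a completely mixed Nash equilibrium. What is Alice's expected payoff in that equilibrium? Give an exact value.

19/3

First find y, the probability Bob plays Hawk, from Alice's indifference between Hawk and Dove: 9y + 6(1−y) = y + 7(1−y), giving y = 1/9.
Since Alice is indifferent in equilibrium, Alice's expected payoff equals the payoff from either row against (1/9, 8/9). Using Hawk: 9(1/9) + 6(8/9) = 19/3.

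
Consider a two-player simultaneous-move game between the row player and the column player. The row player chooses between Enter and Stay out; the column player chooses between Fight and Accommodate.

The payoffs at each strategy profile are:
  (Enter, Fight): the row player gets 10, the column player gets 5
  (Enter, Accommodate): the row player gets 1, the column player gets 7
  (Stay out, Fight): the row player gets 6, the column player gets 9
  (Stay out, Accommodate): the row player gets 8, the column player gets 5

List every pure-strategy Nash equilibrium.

(Enter, Fight): the column player prefers Accommodate (7 > 5) — not an equilibrium.
(Enter, Accommodate): the row player prefers Stay out (8 > 1) — not an equilibrium.
(Stay out, Fight): the row player prefers Enter (10 > 6) — not an equilibrium.
(Stay out, Accommodate): the column player prefers Fight (9 > 5) — not an equilibrium.

none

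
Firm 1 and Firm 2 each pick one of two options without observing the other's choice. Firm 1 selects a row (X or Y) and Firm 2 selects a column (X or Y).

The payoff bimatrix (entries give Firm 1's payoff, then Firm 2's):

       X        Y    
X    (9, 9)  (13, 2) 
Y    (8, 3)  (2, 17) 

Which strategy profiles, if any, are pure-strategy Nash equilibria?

(X, X)

(X, X): Firm 1 gets 9 ≥ 8 from Y, and Firm 2 gets 9 ≥ 2 from Y — Nash equilibrium.
(X, Y): Firm 2 prefers X (9 > 2) — not an equilibrium.
(Y, X): Firm 1 prefers X (9 > 8); Firm 2 prefers Y (17 > 3) — not an equilibrium.
(Y, Y): Firm 1 prefers X (13 > 2) — not an equilibrium.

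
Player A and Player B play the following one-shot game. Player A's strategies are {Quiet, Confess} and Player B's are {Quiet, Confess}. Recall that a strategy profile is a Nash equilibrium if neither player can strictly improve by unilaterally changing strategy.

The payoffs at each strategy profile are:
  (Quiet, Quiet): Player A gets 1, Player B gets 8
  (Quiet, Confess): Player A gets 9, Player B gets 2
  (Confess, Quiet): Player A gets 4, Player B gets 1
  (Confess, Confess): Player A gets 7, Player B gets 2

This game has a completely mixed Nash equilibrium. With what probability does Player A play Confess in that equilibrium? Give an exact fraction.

Let p be the probability that Player A plays Quiet. In a completely mixed equilibrium, Player B must be indifferent between Quiet and Confess.
Player B's expected payoff from Quiet is 8p + (1−p); from Confess it is 2p + 2(1−p).
Setting these equal: 7p + 1 = 2, so p = 1/7.
Therefore Player A plays Confess with probability 1 − 1/7 = 6/7.

6/7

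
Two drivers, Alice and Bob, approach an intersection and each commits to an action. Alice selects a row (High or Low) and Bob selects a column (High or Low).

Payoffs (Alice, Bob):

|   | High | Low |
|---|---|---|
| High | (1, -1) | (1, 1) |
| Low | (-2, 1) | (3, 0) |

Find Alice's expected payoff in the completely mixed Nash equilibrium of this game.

1

First find q, the probability Bob plays High, from Alice's indifference between High and Low: q + (1−q) = −2q + 3(1−q), giving q = 2/5.
Since Alice is indifferent in equilibrium, Alice's expected payoff equals the payoff from either row against (2/5, 3/5). Using High: (2/5) + (3/5) = 1.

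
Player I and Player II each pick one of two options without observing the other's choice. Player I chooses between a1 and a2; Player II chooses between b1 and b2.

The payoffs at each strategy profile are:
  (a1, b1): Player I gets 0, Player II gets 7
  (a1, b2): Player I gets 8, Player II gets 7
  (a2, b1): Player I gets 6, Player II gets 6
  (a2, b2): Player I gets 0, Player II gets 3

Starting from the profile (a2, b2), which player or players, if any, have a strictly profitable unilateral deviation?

Both

Player I at (a2, b2) earns 0; deviating to a1 yields 8 — a strict improvement.
Player II earns 3; deviating to b1 yields 6 — a strict improvement.
Both Player I and Player II have strictly profitable deviations.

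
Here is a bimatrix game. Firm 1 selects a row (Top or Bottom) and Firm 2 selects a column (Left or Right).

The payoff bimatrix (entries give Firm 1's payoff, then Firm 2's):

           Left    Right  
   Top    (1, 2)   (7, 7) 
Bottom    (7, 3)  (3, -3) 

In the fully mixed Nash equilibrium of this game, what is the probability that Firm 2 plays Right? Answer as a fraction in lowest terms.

3/5

Let y be the probability that Firm 2 plays Left. In a completely mixed equilibrium, Firm 1 must be indifferent between Top and Bottom.
Firm 1's expected payoff from Top is y + 7(1−y); from Bottom it is 7y + 3(1−y).
Setting these equal: −6y + 7 = 4y + 3, so y = 2/5.
Therefore Firm 2 plays Right with probability 1 − 2/5 = 3/5.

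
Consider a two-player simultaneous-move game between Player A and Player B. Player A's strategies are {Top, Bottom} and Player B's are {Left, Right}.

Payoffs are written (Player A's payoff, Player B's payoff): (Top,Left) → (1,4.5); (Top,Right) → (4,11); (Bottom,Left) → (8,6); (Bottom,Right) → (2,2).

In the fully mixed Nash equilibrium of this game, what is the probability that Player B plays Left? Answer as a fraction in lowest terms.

Let c be the probability that Player B plays Left. In a completely mixed equilibrium, Player A must be indifferent between Top and Bottom.
Player A's expected payoff from Top is c + 4(1−c); from Bottom it is 8c + 2(1−c).
Setting these equal: −3c + 4 = 6c + 2, so c = 2/9.

2/9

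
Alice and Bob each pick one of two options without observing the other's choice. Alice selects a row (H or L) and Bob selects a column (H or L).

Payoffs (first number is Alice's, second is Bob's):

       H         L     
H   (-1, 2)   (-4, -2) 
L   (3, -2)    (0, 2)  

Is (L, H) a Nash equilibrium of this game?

At (L, H), Alice earns 3; switching to H would give -1, so Alice has no profitable deviation.
Bob earns -2; switching to L would give 2, so Bob would deviate.
Since at least one player can profitably deviate, this is not a Nash equilibrium.

No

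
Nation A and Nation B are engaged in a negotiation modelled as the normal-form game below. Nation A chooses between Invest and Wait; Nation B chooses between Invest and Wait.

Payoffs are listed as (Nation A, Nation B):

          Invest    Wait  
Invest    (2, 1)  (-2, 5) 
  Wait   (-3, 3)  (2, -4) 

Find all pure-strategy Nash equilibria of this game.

none

(Invest, Invest): Nation B prefers Wait (5 > 1) — not an equilibrium.
(Invest, Wait): Nation A prefers Wait (2 > -2) — not an equilibrium.
(Wait, Invest): Nation A prefers Invest (2 > -3) — not an equilibrium.
(Wait, Wait): Nation B prefers Invest (3 > -4) — not an equilibrium.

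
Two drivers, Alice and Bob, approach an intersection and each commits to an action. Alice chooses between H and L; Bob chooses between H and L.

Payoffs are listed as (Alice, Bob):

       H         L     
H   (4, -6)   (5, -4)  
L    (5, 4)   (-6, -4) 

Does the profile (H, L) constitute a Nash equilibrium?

Yes

At (H, L), Alice earns 5; switching to L would give -6, so Alice has no profitable deviation.
Bob earns -4; switching to H would give -6, so Bob has no profitable deviation.
Neither player can gain by a unilateral deviation, so this profile is a Nash equilibrium.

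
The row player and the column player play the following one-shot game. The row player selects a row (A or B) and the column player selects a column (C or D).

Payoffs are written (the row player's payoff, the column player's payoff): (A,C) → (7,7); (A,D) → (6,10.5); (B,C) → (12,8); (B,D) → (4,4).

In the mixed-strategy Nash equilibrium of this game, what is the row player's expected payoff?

44/7

First find y, the probability the column player plays C, from the row player's indifference between A and B: 7y + 6(1−y) = 12y + 4(1−y), giving y = 2/7.
Since the row player is indifferent in equilibrium, the row player's expected payoff equals the payoff from either row against (2/7, 5/7). Using A: 7(2/7) + 6(5/7) = 44/7.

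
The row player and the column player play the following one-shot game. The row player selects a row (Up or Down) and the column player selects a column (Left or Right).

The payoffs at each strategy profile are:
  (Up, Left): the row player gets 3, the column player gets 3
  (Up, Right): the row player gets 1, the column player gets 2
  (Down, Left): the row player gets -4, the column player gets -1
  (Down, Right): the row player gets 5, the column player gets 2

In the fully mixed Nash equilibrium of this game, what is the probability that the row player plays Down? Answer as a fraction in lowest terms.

Let x be the probability that the row player plays Up. In a completely mixed equilibrium, the column player must be indifferent between Left and Right.
The column player's expected payoff from Left is 3x − (1−x); from Right it is 2x + 2(1−x).
Setting these equal: 4x − 1 = 2, so x = 3/4.
Therefore the row player plays Down with probability 1 − 3/4 = 1/4.

1/4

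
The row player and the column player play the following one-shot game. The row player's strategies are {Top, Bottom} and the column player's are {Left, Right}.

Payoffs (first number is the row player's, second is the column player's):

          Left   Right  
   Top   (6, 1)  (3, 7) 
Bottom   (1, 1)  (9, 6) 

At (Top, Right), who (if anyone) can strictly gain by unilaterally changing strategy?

The row player at (Top, Right) earns 3; deviating to Bottom yields 9 — a strict improvement.
The column player earns 7; deviating to Left yields 1 — not better.
Only the row player has a strictly profitable deviation.

The row player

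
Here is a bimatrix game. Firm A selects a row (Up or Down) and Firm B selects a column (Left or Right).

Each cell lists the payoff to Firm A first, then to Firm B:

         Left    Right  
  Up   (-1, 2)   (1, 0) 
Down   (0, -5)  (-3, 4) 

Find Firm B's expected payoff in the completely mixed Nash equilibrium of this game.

First find x, the probability Firm A plays Up, from Firm B's indifference between Left and Right: 2x − 5(1−x) = 4(1−x), giving x = 9/11.
Since Firm B is indifferent in equilibrium, Firm B's expected payoff equals the payoff from either column against (9/11, 2/11). Using Left: 2(9/11) − 5(2/11) = 8/11.

8/11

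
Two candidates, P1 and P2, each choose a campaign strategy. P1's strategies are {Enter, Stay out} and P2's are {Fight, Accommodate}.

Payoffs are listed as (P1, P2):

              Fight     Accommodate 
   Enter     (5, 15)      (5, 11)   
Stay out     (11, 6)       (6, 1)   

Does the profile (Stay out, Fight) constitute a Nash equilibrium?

Yes

At (Stay out, Fight), P1 earns 11; switching to Enter would give 5, so P1 has no profitable deviation.
P2 earns 6; switching to Accommodate would give 1, so P2 has no profitable deviation.
Neither player can gain by a unilateral deviation, so this profile is a Nash equilibrium.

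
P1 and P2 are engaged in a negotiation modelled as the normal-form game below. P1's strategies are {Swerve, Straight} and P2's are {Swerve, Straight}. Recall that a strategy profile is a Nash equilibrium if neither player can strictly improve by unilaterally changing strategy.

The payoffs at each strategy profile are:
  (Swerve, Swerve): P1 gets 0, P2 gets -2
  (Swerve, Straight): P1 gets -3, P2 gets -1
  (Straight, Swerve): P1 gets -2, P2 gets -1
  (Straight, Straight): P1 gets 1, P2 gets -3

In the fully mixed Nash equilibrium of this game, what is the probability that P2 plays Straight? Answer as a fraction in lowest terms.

Let y be the probability that P2 plays Swerve. In a completely mixed equilibrium, P1 must be indifferent between Swerve and Straight.
P1's expected payoff from Swerve is −3(1−y); from Straight it is −2y + (1−y).
Setting these equal: 3y − 3 = −3y + 1, so y = 2/3.
Therefore P2 plays Straight with probability 1 − 2/3 = 1/3.

1/3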